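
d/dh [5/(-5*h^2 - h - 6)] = 5*(10*h + 1)/(5*h^2 + h + 6)^2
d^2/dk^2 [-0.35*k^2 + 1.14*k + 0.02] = -0.700000000000000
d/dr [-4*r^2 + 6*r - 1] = 6 - 8*r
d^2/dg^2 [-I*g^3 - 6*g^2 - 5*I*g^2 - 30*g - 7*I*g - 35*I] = -6*I*g - 12 - 10*I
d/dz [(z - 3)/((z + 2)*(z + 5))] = (-z^2 + 6*z + 31)/(z^4 + 14*z^3 + 69*z^2 + 140*z + 100)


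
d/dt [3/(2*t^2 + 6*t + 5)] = 6*(-2*t - 3)/(2*t^2 + 6*t + 5)^2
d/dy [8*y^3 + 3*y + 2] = 24*y^2 + 3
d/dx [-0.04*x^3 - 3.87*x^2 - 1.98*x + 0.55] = -0.12*x^2 - 7.74*x - 1.98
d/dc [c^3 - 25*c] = 3*c^2 - 25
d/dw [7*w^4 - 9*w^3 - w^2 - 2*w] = 28*w^3 - 27*w^2 - 2*w - 2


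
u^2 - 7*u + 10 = (u - 5)*(u - 2)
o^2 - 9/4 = (o - 3/2)*(o + 3/2)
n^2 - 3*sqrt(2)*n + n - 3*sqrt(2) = (n + 1)*(n - 3*sqrt(2))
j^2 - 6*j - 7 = (j - 7)*(j + 1)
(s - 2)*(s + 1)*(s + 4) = s^3 + 3*s^2 - 6*s - 8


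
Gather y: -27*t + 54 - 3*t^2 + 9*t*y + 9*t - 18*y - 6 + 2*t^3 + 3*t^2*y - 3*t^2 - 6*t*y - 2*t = 2*t^3 - 6*t^2 - 20*t + y*(3*t^2 + 3*t - 18) + 48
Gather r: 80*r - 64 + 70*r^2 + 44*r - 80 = 70*r^2 + 124*r - 144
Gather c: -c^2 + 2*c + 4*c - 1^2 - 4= -c^2 + 6*c - 5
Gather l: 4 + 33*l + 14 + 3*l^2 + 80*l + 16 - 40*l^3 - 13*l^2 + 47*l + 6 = -40*l^3 - 10*l^2 + 160*l + 40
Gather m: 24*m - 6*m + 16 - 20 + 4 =18*m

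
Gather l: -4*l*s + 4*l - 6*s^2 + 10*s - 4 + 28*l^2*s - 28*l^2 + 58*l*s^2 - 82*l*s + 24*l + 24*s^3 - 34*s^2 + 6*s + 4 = l^2*(28*s - 28) + l*(58*s^2 - 86*s + 28) + 24*s^3 - 40*s^2 + 16*s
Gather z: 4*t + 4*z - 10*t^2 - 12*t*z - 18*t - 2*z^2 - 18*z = -10*t^2 - 14*t - 2*z^2 + z*(-12*t - 14)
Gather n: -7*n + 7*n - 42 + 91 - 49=0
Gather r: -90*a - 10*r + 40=-90*a - 10*r + 40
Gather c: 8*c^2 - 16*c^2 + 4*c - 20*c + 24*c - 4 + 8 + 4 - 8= -8*c^2 + 8*c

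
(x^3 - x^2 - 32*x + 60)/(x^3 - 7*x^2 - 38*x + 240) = (x - 2)/(x - 8)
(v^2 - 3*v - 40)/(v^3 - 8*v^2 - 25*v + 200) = 1/(v - 5)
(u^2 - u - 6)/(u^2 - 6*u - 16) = (u - 3)/(u - 8)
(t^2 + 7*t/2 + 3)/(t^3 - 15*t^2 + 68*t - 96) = (t^2 + 7*t/2 + 3)/(t^3 - 15*t^2 + 68*t - 96)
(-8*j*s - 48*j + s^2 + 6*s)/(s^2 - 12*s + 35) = (-8*j*s - 48*j + s^2 + 6*s)/(s^2 - 12*s + 35)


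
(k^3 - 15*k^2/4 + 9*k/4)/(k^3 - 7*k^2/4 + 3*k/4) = (k - 3)/(k - 1)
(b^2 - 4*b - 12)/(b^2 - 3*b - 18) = (b + 2)/(b + 3)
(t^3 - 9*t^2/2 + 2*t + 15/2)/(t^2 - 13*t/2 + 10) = (t^2 - 2*t - 3)/(t - 4)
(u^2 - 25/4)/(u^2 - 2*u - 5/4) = (2*u + 5)/(2*u + 1)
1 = 1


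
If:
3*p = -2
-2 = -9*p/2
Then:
No Solution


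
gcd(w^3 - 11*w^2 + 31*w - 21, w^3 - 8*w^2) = 1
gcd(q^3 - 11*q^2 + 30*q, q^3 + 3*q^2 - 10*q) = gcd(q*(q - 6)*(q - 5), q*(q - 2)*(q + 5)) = q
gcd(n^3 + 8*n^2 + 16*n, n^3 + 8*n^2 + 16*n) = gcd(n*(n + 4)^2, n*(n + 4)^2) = n^3 + 8*n^2 + 16*n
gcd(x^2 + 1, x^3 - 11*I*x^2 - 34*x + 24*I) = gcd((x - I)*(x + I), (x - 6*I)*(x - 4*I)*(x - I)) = x - I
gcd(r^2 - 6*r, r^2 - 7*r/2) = r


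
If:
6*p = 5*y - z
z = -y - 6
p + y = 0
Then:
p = 1/2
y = -1/2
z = -11/2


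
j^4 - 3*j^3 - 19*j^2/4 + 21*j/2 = j*(j - 7/2)*(j - 3/2)*(j + 2)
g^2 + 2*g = g*(g + 2)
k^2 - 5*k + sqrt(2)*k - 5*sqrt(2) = (k - 5)*(k + sqrt(2))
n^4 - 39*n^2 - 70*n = n*(n - 7)*(n + 2)*(n + 5)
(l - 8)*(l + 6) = l^2 - 2*l - 48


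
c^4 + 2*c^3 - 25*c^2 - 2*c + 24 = (c - 4)*(c - 1)*(c + 1)*(c + 6)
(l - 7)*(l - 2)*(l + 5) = l^3 - 4*l^2 - 31*l + 70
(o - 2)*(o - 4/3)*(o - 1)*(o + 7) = o^4 + 8*o^3/3 - 73*o^2/3 + 118*o/3 - 56/3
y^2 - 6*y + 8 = (y - 4)*(y - 2)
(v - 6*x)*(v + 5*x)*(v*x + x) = v^3*x - v^2*x^2 + v^2*x - 30*v*x^3 - v*x^2 - 30*x^3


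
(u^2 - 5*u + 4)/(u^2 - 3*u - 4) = (u - 1)/(u + 1)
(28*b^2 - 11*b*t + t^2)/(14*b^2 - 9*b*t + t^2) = (-4*b + t)/(-2*b + t)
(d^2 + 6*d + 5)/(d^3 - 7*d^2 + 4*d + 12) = (d + 5)/(d^2 - 8*d + 12)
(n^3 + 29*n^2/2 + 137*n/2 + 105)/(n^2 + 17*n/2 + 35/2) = n + 6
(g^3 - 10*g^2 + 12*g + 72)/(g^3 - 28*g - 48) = (g - 6)/(g + 4)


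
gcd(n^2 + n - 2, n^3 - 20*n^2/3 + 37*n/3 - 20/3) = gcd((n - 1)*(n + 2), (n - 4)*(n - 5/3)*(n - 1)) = n - 1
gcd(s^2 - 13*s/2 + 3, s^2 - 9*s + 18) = s - 6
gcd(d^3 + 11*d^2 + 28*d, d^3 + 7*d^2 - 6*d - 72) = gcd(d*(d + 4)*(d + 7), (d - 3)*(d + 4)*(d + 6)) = d + 4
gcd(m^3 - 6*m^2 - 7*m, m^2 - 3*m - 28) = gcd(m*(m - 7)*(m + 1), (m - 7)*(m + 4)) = m - 7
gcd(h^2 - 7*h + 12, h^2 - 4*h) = h - 4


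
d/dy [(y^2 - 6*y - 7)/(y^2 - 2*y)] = 2*(2*y^2 + 7*y - 7)/(y^2*(y^2 - 4*y + 4))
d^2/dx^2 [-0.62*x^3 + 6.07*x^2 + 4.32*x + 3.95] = 12.14 - 3.72*x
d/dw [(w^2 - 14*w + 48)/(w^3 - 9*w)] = (-w^4 + 28*w^3 - 153*w^2 + 432)/(w^2*(w^4 - 18*w^2 + 81))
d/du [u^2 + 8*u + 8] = 2*u + 8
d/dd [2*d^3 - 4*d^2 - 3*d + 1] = 6*d^2 - 8*d - 3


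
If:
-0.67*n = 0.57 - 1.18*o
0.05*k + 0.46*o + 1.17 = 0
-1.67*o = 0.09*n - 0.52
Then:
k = -26.40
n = -0.28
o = 0.33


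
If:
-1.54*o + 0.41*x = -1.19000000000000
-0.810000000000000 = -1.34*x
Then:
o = 0.93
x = 0.60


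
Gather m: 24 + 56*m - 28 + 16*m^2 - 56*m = 16*m^2 - 4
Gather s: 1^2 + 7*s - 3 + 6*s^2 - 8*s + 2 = 6*s^2 - s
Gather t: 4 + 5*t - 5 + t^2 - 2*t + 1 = t^2 + 3*t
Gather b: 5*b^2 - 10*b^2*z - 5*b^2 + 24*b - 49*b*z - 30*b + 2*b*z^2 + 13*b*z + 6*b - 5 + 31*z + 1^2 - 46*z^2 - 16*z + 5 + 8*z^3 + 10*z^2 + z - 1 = -10*b^2*z + b*(2*z^2 - 36*z) + 8*z^3 - 36*z^2 + 16*z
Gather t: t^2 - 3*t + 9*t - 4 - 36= t^2 + 6*t - 40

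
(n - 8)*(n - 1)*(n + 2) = n^3 - 7*n^2 - 10*n + 16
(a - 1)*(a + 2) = a^2 + a - 2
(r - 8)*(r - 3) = r^2 - 11*r + 24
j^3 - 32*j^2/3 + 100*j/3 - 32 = (j - 6)*(j - 8/3)*(j - 2)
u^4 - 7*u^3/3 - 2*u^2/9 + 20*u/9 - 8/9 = (u - 2)*(u - 2/3)^2*(u + 1)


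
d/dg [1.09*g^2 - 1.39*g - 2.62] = 2.18*g - 1.39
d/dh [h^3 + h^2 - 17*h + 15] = 3*h^2 + 2*h - 17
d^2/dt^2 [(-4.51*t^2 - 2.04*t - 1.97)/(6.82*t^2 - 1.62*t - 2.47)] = (-289.42716*t^3 - 1005.613092*t^2 - 75.595608*t - 115.415418)/(317.214568*t^6 - 226.050264*t^5 - 290.96166*t^4 + 159.48576*t^3 + 105.37761*t^2 - 29.650374*t - 15.069223)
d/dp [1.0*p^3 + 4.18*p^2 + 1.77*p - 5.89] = 3.0*p^2 + 8.36*p + 1.77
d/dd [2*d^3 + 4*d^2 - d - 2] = 6*d^2 + 8*d - 1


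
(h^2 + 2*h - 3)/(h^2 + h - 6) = (h - 1)/(h - 2)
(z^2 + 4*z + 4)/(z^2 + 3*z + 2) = (z + 2)/(z + 1)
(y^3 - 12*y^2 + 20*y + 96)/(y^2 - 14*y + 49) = (y^3 - 12*y^2 + 20*y + 96)/(y^2 - 14*y + 49)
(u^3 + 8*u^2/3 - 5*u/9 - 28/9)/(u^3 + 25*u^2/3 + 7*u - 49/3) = (u + 4/3)/(u + 7)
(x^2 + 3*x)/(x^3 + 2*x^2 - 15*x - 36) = x/(x^2 - x - 12)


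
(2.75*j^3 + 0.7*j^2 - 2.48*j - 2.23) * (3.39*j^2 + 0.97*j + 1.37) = 9.3225*j^5 + 5.0405*j^4 - 3.9607*j^3 - 9.0063*j^2 - 5.5607*j - 3.0551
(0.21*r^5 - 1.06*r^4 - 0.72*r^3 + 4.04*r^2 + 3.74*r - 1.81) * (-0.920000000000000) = -0.1932*r^5 + 0.9752*r^4 + 0.6624*r^3 - 3.7168*r^2 - 3.4408*r + 1.6652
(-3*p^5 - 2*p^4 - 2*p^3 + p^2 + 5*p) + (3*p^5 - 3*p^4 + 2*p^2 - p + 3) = -5*p^4 - 2*p^3 + 3*p^2 + 4*p + 3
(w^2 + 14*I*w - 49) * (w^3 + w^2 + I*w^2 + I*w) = w^5 + w^4 + 15*I*w^4 - 63*w^3 + 15*I*w^3 - 63*w^2 - 49*I*w^2 - 49*I*w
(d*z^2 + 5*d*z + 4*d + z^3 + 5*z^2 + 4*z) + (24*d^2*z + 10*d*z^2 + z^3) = 24*d^2*z + 11*d*z^2 + 5*d*z + 4*d + 2*z^3 + 5*z^2 + 4*z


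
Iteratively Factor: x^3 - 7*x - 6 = (x + 1)*(x^2 - x - 6) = (x - 3)*(x + 1)*(x + 2)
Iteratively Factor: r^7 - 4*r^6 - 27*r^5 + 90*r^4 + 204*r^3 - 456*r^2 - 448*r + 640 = (r - 2)*(r^6 - 2*r^5 - 31*r^4 + 28*r^3 + 260*r^2 + 64*r - 320) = (r - 2)*(r + 2)*(r^5 - 4*r^4 - 23*r^3 + 74*r^2 + 112*r - 160) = (r - 4)*(r - 2)*(r + 2)*(r^4 - 23*r^2 - 18*r + 40) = (r - 4)*(r - 2)*(r - 1)*(r + 2)*(r^3 + r^2 - 22*r - 40) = (r - 5)*(r - 4)*(r - 2)*(r - 1)*(r + 2)*(r^2 + 6*r + 8) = (r - 5)*(r - 4)*(r - 2)*(r - 1)*(r + 2)*(r + 4)*(r + 2)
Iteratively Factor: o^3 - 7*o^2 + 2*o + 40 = (o + 2)*(o^2 - 9*o + 20) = (o - 4)*(o + 2)*(o - 5)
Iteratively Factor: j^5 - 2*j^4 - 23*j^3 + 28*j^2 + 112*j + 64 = (j + 1)*(j^4 - 3*j^3 - 20*j^2 + 48*j + 64) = (j - 4)*(j + 1)*(j^3 + j^2 - 16*j - 16) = (j - 4)^2*(j + 1)*(j^2 + 5*j + 4) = (j - 4)^2*(j + 1)*(j + 4)*(j + 1)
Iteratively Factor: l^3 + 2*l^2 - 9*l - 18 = (l + 2)*(l^2 - 9) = (l + 2)*(l + 3)*(l - 3)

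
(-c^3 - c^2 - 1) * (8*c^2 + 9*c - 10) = -8*c^5 - 17*c^4 + c^3 + 2*c^2 - 9*c + 10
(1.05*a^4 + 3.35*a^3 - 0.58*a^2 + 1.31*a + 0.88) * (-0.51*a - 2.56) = -0.5355*a^5 - 4.3965*a^4 - 8.2802*a^3 + 0.8167*a^2 - 3.8024*a - 2.2528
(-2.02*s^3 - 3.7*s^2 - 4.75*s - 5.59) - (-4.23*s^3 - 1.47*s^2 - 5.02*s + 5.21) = 2.21*s^3 - 2.23*s^2 + 0.27*s - 10.8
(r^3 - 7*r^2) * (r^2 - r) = r^5 - 8*r^4 + 7*r^3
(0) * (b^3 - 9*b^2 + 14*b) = 0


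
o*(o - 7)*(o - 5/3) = o^3 - 26*o^2/3 + 35*o/3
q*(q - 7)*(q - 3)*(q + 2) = q^4 - 8*q^3 + q^2 + 42*q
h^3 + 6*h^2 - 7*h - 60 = (h - 3)*(h + 4)*(h + 5)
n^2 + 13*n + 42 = (n + 6)*(n + 7)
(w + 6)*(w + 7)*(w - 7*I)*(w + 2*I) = w^4 + 13*w^3 - 5*I*w^3 + 56*w^2 - 65*I*w^2 + 182*w - 210*I*w + 588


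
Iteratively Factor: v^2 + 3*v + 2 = (v + 2)*(v + 1)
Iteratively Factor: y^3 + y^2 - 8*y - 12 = (y + 2)*(y^2 - y - 6) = (y - 3)*(y + 2)*(y + 2)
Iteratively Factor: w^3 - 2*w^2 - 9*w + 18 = (w + 3)*(w^2 - 5*w + 6) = (w - 3)*(w + 3)*(w - 2)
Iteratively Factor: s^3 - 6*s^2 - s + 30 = (s - 3)*(s^2 - 3*s - 10) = (s - 5)*(s - 3)*(s + 2)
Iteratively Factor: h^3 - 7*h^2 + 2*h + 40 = (h - 5)*(h^2 - 2*h - 8) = (h - 5)*(h + 2)*(h - 4)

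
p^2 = p^2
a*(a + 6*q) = a^2 + 6*a*q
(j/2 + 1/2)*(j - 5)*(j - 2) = j^3/2 - 3*j^2 + 3*j/2 + 5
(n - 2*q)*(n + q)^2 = n^3 - 3*n*q^2 - 2*q^3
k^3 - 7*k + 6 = (k - 2)*(k - 1)*(k + 3)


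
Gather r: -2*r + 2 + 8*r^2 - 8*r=8*r^2 - 10*r + 2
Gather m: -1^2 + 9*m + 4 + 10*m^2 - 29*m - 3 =10*m^2 - 20*m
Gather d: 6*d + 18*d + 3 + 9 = 24*d + 12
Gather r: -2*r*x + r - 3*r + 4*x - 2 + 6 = r*(-2*x - 2) + 4*x + 4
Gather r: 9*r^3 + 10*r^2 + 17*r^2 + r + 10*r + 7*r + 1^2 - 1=9*r^3 + 27*r^2 + 18*r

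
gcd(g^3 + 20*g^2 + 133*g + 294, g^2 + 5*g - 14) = g + 7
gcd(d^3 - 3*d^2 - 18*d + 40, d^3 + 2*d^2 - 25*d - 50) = d - 5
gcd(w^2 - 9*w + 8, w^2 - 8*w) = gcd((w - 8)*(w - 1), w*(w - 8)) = w - 8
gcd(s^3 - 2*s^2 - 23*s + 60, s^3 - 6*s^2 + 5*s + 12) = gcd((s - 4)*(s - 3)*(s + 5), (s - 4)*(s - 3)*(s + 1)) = s^2 - 7*s + 12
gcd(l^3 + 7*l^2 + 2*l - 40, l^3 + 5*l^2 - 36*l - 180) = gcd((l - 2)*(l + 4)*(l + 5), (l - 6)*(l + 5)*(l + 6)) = l + 5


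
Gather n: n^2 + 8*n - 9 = n^2 + 8*n - 9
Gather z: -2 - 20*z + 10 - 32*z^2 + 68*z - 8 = -32*z^2 + 48*z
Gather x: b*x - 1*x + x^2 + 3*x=x^2 + x*(b + 2)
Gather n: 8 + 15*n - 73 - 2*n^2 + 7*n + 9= -2*n^2 + 22*n - 56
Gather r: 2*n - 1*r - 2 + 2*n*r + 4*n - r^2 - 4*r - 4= 6*n - r^2 + r*(2*n - 5) - 6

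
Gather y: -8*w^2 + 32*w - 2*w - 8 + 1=-8*w^2 + 30*w - 7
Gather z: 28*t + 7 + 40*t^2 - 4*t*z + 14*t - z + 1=40*t^2 + 42*t + z*(-4*t - 1) + 8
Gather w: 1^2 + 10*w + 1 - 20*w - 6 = -10*w - 4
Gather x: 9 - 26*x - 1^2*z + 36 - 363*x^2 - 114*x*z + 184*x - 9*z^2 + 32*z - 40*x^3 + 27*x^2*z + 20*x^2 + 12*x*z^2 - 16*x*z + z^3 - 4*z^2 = -40*x^3 + x^2*(27*z - 343) + x*(12*z^2 - 130*z + 158) + z^3 - 13*z^2 + 31*z + 45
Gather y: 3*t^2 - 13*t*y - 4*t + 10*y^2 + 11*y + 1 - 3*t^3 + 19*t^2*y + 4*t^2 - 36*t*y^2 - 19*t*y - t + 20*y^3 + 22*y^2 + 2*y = -3*t^3 + 7*t^2 - 5*t + 20*y^3 + y^2*(32 - 36*t) + y*(19*t^2 - 32*t + 13) + 1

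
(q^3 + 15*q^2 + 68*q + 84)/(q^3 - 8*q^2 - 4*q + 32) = (q^2 + 13*q + 42)/(q^2 - 10*q + 16)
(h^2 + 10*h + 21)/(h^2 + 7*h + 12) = (h + 7)/(h + 4)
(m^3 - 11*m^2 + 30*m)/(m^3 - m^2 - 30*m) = (m - 5)/(m + 5)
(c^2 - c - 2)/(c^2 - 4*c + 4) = (c + 1)/(c - 2)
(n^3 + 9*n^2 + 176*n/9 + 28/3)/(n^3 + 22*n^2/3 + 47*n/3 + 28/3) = (n^2 + 20*n/3 + 4)/(n^2 + 5*n + 4)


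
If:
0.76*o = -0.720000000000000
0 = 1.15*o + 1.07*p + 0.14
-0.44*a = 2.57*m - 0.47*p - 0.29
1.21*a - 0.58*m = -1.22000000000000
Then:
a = -0.81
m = 0.41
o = -0.95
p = 0.89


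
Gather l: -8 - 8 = -16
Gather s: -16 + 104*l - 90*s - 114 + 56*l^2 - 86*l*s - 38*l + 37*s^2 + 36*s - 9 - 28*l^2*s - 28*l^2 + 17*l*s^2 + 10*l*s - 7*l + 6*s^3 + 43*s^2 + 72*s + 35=28*l^2 + 59*l + 6*s^3 + s^2*(17*l + 80) + s*(-28*l^2 - 76*l + 18) - 104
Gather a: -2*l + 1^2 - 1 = -2*l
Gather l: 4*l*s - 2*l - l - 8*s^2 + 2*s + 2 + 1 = l*(4*s - 3) - 8*s^2 + 2*s + 3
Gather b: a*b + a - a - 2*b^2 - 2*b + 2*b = a*b - 2*b^2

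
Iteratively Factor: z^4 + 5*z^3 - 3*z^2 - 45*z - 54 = (z + 3)*(z^3 + 2*z^2 - 9*z - 18) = (z + 2)*(z + 3)*(z^2 - 9) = (z - 3)*(z + 2)*(z + 3)*(z + 3)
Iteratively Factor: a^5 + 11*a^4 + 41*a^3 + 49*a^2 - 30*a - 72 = (a + 3)*(a^4 + 8*a^3 + 17*a^2 - 2*a - 24) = (a - 1)*(a + 3)*(a^3 + 9*a^2 + 26*a + 24) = (a - 1)*(a + 2)*(a + 3)*(a^2 + 7*a + 12) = (a - 1)*(a + 2)*(a + 3)^2*(a + 4)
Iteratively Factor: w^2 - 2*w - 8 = (w - 4)*(w + 2)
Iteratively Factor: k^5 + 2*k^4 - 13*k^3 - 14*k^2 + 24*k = (k - 1)*(k^4 + 3*k^3 - 10*k^2 - 24*k) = (k - 1)*(k + 2)*(k^3 + k^2 - 12*k) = (k - 1)*(k + 2)*(k + 4)*(k^2 - 3*k) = k*(k - 1)*(k + 2)*(k + 4)*(k - 3)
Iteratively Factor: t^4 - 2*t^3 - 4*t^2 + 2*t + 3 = (t - 3)*(t^3 + t^2 - t - 1) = (t - 3)*(t - 1)*(t^2 + 2*t + 1) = (t - 3)*(t - 1)*(t + 1)*(t + 1)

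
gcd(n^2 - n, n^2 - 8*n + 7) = n - 1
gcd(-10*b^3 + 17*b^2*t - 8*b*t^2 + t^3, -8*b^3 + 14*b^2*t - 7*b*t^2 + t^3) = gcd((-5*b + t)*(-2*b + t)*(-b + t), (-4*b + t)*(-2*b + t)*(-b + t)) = 2*b^2 - 3*b*t + t^2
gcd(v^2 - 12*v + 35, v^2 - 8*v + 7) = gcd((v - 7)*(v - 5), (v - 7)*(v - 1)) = v - 7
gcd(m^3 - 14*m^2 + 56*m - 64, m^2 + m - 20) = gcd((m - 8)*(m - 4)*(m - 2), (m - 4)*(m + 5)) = m - 4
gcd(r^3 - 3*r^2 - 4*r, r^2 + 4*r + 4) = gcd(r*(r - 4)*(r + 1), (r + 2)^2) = 1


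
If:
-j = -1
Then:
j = 1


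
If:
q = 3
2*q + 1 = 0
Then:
No Solution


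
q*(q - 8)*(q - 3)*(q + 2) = q^4 - 9*q^3 + 2*q^2 + 48*q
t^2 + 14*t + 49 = (t + 7)^2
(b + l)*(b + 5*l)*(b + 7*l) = b^3 + 13*b^2*l + 47*b*l^2 + 35*l^3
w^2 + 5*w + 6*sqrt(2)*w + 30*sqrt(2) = (w + 5)*(w + 6*sqrt(2))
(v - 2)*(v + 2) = v^2 - 4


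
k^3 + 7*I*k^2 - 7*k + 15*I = (k - I)*(k + 3*I)*(k + 5*I)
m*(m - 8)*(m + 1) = m^3 - 7*m^2 - 8*m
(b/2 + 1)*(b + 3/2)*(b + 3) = b^3/2 + 13*b^2/4 + 27*b/4 + 9/2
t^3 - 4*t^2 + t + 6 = (t - 3)*(t - 2)*(t + 1)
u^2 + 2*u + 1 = (u + 1)^2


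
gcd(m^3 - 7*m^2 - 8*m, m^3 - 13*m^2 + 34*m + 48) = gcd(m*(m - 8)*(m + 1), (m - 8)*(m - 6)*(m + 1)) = m^2 - 7*m - 8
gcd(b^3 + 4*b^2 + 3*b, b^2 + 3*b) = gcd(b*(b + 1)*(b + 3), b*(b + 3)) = b^2 + 3*b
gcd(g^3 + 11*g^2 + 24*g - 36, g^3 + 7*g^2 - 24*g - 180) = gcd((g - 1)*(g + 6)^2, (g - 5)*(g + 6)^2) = g^2 + 12*g + 36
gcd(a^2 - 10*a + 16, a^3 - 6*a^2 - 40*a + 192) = a - 8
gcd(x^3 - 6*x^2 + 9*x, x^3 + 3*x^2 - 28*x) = x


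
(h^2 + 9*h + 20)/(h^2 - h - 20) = (h + 5)/(h - 5)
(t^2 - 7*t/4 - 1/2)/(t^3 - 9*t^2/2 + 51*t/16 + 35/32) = 8*(t - 2)/(8*t^2 - 38*t + 35)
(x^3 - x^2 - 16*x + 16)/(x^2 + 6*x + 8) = (x^2 - 5*x + 4)/(x + 2)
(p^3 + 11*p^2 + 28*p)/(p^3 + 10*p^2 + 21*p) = (p + 4)/(p + 3)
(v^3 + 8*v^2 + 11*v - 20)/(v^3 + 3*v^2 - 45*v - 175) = (v^2 + 3*v - 4)/(v^2 - 2*v - 35)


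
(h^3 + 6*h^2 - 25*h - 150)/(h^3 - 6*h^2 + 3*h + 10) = (h^2 + 11*h + 30)/(h^2 - h - 2)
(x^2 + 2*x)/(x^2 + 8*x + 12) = x/(x + 6)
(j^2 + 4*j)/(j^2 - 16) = j/(j - 4)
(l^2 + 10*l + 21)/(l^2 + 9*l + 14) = (l + 3)/(l + 2)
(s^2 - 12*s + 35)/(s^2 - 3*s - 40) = (-s^2 + 12*s - 35)/(-s^2 + 3*s + 40)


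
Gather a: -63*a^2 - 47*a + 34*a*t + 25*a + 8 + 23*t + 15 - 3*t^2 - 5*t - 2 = -63*a^2 + a*(34*t - 22) - 3*t^2 + 18*t + 21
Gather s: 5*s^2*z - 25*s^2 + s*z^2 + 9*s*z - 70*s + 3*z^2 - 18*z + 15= s^2*(5*z - 25) + s*(z^2 + 9*z - 70) + 3*z^2 - 18*z + 15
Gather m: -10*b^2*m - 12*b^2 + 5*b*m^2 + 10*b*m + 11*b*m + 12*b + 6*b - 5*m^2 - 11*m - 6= -12*b^2 + 18*b + m^2*(5*b - 5) + m*(-10*b^2 + 21*b - 11) - 6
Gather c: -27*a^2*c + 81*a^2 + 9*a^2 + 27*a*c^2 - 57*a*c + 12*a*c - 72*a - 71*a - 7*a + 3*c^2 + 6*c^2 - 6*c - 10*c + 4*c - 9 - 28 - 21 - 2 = 90*a^2 - 150*a + c^2*(27*a + 9) + c*(-27*a^2 - 45*a - 12) - 60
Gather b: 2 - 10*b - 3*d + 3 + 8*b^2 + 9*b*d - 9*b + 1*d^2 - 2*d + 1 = 8*b^2 + b*(9*d - 19) + d^2 - 5*d + 6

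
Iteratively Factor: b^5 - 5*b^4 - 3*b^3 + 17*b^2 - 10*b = (b)*(b^4 - 5*b^3 - 3*b^2 + 17*b - 10) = b*(b - 1)*(b^3 - 4*b^2 - 7*b + 10) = b*(b - 1)*(b + 2)*(b^2 - 6*b + 5) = b*(b - 1)^2*(b + 2)*(b - 5)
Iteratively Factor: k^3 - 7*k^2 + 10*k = (k)*(k^2 - 7*k + 10) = k*(k - 2)*(k - 5)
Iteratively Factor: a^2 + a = (a + 1)*(a)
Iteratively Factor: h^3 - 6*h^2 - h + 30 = (h + 2)*(h^2 - 8*h + 15) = (h - 5)*(h + 2)*(h - 3)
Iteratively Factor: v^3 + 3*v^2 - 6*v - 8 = (v - 2)*(v^2 + 5*v + 4) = (v - 2)*(v + 4)*(v + 1)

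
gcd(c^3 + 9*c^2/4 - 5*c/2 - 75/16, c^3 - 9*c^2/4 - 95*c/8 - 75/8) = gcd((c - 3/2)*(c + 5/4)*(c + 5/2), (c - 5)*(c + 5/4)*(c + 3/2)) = c + 5/4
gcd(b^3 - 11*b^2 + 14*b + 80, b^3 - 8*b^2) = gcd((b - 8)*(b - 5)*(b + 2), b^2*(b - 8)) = b - 8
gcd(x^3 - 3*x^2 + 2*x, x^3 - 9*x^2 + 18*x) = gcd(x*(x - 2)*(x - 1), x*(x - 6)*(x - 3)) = x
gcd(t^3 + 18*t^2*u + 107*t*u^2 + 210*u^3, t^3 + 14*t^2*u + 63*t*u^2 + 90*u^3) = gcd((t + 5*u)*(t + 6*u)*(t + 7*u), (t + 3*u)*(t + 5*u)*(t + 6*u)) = t^2 + 11*t*u + 30*u^2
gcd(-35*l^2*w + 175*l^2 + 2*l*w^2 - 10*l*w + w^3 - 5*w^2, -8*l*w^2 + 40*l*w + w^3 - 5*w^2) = w - 5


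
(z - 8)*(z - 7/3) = z^2 - 31*z/3 + 56/3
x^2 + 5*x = x*(x + 5)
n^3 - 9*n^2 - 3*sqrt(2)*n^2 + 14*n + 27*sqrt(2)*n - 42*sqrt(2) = (n - 7)*(n - 2)*(n - 3*sqrt(2))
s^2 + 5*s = s*(s + 5)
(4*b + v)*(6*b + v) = 24*b^2 + 10*b*v + v^2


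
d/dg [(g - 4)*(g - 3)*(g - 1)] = 3*g^2 - 16*g + 19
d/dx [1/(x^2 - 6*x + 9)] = 2*(3 - x)/(x^2 - 6*x + 9)^2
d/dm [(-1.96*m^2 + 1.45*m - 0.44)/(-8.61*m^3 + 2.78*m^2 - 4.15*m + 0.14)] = (-16.8756*m^4 + 24.969*m^3 - 7.2622*m^2 + 1.8976*m - 1.623)/(74.1321*m^6 - 47.8716*m^5 + 79.1914*m^4 - 25.4848*m^3 + 18.0009*m^2 - 1.162*m + 0.0196)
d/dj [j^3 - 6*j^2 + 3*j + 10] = 3*j^2 - 12*j + 3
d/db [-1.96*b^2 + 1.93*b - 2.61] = 1.93 - 3.92*b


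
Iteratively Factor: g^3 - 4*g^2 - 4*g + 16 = (g - 4)*(g^2 - 4) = (g - 4)*(g + 2)*(g - 2)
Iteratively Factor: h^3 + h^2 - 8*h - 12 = (h + 2)*(h^2 - h - 6) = (h - 3)*(h + 2)*(h + 2)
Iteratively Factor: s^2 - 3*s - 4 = (s - 4)*(s + 1)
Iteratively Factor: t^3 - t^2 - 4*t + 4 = (t - 2)*(t^2 + t - 2) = (t - 2)*(t - 1)*(t + 2)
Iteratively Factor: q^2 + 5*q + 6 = (q + 3)*(q + 2)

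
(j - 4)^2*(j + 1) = j^3 - 7*j^2 + 8*j + 16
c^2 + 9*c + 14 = (c + 2)*(c + 7)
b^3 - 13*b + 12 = (b - 3)*(b - 1)*(b + 4)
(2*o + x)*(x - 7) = 2*o*x - 14*o + x^2 - 7*x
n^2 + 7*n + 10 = (n + 2)*(n + 5)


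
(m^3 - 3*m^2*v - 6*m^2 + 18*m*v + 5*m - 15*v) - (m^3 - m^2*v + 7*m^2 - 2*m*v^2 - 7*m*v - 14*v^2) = -2*m^2*v - 13*m^2 + 2*m*v^2 + 25*m*v + 5*m + 14*v^2 - 15*v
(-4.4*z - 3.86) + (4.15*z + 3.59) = -0.25*z - 0.27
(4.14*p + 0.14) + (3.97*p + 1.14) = 8.11*p + 1.28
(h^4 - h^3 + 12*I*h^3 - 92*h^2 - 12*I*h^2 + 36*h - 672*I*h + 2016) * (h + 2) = h^5 + h^4 + 12*I*h^4 - 94*h^3 + 12*I*h^3 - 148*h^2 - 696*I*h^2 + 2088*h - 1344*I*h + 4032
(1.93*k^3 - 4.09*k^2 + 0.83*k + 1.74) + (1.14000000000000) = 1.93*k^3 - 4.09*k^2 + 0.83*k + 2.88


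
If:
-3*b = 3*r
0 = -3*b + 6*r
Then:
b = 0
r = 0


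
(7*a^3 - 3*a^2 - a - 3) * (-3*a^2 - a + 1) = -21*a^5 + 2*a^4 + 13*a^3 + 7*a^2 + 2*a - 3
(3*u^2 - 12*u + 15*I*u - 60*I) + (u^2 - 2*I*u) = 4*u^2 - 12*u + 13*I*u - 60*I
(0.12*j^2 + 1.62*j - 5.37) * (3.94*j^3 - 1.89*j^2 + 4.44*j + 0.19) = 0.4728*j^5 + 6.156*j^4 - 23.6868*j^3 + 17.3649*j^2 - 23.535*j - 1.0203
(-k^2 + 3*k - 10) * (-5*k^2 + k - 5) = 5*k^4 - 16*k^3 + 58*k^2 - 25*k + 50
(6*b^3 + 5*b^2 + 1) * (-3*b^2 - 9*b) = -18*b^5 - 69*b^4 - 45*b^3 - 3*b^2 - 9*b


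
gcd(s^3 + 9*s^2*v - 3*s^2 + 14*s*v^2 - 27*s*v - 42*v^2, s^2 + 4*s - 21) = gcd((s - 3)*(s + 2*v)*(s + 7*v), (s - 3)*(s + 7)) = s - 3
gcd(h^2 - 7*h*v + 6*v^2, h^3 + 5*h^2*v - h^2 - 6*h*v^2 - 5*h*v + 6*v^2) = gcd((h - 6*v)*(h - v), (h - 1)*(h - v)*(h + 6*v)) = -h + v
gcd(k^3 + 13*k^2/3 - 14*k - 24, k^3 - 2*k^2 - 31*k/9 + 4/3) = k^2 - 5*k/3 - 4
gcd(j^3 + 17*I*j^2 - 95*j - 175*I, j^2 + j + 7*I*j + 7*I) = j + 7*I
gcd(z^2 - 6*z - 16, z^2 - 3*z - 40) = z - 8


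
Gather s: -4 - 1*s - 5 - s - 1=-2*s - 10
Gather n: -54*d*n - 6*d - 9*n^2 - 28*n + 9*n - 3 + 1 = -6*d - 9*n^2 + n*(-54*d - 19) - 2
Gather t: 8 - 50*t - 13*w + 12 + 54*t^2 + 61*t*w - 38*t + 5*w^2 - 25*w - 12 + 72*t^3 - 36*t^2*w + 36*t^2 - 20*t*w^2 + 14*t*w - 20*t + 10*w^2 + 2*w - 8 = 72*t^3 + t^2*(90 - 36*w) + t*(-20*w^2 + 75*w - 108) + 15*w^2 - 36*w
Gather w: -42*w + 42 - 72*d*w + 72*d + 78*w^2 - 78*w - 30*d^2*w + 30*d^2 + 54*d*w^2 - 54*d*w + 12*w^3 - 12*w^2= 30*d^2 + 72*d + 12*w^3 + w^2*(54*d + 66) + w*(-30*d^2 - 126*d - 120) + 42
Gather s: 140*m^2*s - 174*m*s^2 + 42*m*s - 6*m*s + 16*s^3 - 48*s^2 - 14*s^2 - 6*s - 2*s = 16*s^3 + s^2*(-174*m - 62) + s*(140*m^2 + 36*m - 8)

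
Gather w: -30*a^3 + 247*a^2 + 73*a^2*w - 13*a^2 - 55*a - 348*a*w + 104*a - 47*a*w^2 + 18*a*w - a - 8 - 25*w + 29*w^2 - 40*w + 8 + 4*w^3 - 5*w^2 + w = -30*a^3 + 234*a^2 + 48*a + 4*w^3 + w^2*(24 - 47*a) + w*(73*a^2 - 330*a - 64)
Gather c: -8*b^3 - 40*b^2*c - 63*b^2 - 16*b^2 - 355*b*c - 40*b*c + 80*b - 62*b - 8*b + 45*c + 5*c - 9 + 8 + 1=-8*b^3 - 79*b^2 + 10*b + c*(-40*b^2 - 395*b + 50)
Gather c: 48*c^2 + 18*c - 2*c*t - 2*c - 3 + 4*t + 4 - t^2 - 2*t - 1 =48*c^2 + c*(16 - 2*t) - t^2 + 2*t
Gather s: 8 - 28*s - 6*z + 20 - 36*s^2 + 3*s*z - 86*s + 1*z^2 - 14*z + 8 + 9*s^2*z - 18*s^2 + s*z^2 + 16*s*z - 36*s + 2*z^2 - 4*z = s^2*(9*z - 54) + s*(z^2 + 19*z - 150) + 3*z^2 - 24*z + 36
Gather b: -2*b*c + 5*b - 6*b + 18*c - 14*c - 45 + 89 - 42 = b*(-2*c - 1) + 4*c + 2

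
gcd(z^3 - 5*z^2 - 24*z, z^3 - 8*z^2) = z^2 - 8*z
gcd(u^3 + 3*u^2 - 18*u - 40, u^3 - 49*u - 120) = u + 5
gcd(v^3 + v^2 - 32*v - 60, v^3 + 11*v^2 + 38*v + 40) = v^2 + 7*v + 10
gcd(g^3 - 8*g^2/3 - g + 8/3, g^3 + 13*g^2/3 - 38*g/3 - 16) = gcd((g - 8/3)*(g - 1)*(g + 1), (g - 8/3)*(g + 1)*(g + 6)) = g^2 - 5*g/3 - 8/3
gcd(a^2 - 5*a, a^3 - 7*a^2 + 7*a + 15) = a - 5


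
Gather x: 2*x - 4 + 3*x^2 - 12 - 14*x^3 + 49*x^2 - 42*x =-14*x^3 + 52*x^2 - 40*x - 16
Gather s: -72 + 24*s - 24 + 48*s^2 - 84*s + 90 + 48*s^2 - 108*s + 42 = 96*s^2 - 168*s + 36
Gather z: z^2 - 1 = z^2 - 1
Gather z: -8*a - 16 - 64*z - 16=-8*a - 64*z - 32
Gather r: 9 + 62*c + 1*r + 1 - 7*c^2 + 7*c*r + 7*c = -7*c^2 + 69*c + r*(7*c + 1) + 10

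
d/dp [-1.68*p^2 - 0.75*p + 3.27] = -3.36*p - 0.75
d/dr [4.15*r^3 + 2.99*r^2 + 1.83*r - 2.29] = 12.45*r^2 + 5.98*r + 1.83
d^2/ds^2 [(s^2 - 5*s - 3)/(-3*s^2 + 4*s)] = 6*(11*s^3 + 27*s^2 - 36*s + 16)/(s^3*(27*s^3 - 108*s^2 + 144*s - 64))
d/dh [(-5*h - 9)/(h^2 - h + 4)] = (-5*h^2 + 5*h + (2*h - 1)*(5*h + 9) - 20)/(h^2 - h + 4)^2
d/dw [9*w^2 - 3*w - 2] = 18*w - 3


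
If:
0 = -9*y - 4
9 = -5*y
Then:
No Solution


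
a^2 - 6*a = a*(a - 6)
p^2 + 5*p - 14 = (p - 2)*(p + 7)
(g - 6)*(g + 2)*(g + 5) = g^3 + g^2 - 32*g - 60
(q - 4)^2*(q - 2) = q^3 - 10*q^2 + 32*q - 32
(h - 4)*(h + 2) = h^2 - 2*h - 8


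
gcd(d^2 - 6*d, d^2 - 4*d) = d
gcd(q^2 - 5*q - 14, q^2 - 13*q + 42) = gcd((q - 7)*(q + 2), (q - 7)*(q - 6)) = q - 7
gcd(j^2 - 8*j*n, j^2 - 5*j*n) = j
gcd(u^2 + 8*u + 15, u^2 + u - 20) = u + 5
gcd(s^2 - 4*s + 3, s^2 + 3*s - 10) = 1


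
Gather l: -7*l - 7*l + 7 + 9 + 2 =18 - 14*l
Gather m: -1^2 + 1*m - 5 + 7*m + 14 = 8*m + 8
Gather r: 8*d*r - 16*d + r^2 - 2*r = -16*d + r^2 + r*(8*d - 2)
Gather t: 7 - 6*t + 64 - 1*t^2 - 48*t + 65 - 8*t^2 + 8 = -9*t^2 - 54*t + 144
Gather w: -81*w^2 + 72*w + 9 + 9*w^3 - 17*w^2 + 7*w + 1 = 9*w^3 - 98*w^2 + 79*w + 10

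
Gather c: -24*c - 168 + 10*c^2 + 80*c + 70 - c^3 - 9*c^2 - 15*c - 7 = -c^3 + c^2 + 41*c - 105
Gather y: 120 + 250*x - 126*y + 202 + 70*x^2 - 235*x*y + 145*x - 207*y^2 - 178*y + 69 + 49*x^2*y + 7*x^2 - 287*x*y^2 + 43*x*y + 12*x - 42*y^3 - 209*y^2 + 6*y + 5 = 77*x^2 + 407*x - 42*y^3 + y^2*(-287*x - 416) + y*(49*x^2 - 192*x - 298) + 396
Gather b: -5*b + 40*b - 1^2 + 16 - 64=35*b - 49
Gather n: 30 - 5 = 25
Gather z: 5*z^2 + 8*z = 5*z^2 + 8*z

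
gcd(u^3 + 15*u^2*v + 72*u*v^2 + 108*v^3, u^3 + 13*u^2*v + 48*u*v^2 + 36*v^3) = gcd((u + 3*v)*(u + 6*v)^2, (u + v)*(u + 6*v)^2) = u^2 + 12*u*v + 36*v^2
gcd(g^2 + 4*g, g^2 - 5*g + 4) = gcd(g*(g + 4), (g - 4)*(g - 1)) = 1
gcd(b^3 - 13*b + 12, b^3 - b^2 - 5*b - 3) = b - 3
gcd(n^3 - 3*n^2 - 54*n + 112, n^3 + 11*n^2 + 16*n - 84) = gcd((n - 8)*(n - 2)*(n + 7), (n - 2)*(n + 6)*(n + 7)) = n^2 + 5*n - 14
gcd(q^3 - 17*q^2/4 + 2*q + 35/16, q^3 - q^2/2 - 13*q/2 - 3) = q + 1/2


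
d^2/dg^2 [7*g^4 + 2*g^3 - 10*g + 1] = 12*g*(7*g + 1)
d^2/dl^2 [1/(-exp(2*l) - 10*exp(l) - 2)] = 2*(-4*(exp(l) + 5)^2*exp(l) + (2*exp(l) + 5)*(exp(2*l) + 10*exp(l) + 2))*exp(l)/(exp(2*l) + 10*exp(l) + 2)^3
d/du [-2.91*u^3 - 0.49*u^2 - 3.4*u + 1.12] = -8.73*u^2 - 0.98*u - 3.4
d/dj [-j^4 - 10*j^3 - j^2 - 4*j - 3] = -4*j^3 - 30*j^2 - 2*j - 4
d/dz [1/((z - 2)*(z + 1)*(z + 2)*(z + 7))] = 2*(-2*z^3 - 12*z^2 - 3*z + 16)/(z^8 + 16*z^7 + 70*z^6 - 16*z^5 - 559*z^4 - 640*z^3 + 856*z^2 + 1792*z + 784)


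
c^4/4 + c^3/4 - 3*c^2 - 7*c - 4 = (c/2 + 1/2)*(c/2 + 1)*(c - 4)*(c + 2)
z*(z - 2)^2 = z^3 - 4*z^2 + 4*z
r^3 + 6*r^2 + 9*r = r*(r + 3)^2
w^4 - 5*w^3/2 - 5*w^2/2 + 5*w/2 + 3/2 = (w - 3)*(w - 1)*(w + 1/2)*(w + 1)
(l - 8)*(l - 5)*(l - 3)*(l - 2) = l^4 - 18*l^3 + 111*l^2 - 278*l + 240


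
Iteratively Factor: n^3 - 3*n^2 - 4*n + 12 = (n + 2)*(n^2 - 5*n + 6) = (n - 2)*(n + 2)*(n - 3)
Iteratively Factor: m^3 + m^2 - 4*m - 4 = (m + 1)*(m^2 - 4) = (m - 2)*(m + 1)*(m + 2)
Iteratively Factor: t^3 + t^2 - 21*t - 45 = (t + 3)*(t^2 - 2*t - 15) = (t + 3)^2*(t - 5)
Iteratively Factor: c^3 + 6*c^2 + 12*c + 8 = (c + 2)*(c^2 + 4*c + 4) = (c + 2)^2*(c + 2)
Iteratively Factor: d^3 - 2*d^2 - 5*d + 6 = (d - 3)*(d^2 + d - 2) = (d - 3)*(d + 2)*(d - 1)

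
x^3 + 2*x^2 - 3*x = x*(x - 1)*(x + 3)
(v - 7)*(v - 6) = v^2 - 13*v + 42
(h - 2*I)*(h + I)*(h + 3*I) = h^3 + 2*I*h^2 + 5*h + 6*I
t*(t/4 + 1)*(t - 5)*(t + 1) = t^4/4 - 21*t^2/4 - 5*t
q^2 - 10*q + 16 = (q - 8)*(q - 2)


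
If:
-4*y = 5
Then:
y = -5/4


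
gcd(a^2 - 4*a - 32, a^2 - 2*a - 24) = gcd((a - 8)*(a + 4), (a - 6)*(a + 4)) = a + 4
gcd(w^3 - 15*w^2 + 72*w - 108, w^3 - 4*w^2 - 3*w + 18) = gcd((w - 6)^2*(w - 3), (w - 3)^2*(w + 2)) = w - 3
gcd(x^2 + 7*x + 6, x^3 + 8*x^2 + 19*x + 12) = x + 1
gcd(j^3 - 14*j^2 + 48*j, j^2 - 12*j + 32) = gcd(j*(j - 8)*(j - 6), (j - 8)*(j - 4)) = j - 8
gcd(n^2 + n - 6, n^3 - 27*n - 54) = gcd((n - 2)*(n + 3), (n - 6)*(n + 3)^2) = n + 3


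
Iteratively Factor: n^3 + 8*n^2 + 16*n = (n + 4)*(n^2 + 4*n) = (n + 4)^2*(n)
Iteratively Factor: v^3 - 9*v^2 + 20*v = (v)*(v^2 - 9*v + 20) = v*(v - 5)*(v - 4)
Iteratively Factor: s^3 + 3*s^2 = (s)*(s^2 + 3*s) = s^2*(s + 3)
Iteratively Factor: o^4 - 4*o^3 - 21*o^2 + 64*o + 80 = (o + 4)*(o^3 - 8*o^2 + 11*o + 20) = (o - 4)*(o + 4)*(o^2 - 4*o - 5) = (o - 4)*(o + 1)*(o + 4)*(o - 5)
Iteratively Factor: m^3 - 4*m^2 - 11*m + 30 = (m + 3)*(m^2 - 7*m + 10) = (m - 5)*(m + 3)*(m - 2)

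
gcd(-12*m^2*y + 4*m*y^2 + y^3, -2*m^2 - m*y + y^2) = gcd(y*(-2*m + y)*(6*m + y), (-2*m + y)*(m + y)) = -2*m + y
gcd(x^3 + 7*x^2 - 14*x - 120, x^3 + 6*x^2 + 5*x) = x + 5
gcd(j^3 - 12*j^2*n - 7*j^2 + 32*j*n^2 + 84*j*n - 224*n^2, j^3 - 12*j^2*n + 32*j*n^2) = j^2 - 12*j*n + 32*n^2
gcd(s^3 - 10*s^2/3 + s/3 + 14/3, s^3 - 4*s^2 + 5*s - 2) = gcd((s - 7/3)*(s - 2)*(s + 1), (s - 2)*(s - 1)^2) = s - 2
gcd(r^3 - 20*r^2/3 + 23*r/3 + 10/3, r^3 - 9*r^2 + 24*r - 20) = r^2 - 7*r + 10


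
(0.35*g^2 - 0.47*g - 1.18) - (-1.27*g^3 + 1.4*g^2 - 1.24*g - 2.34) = 1.27*g^3 - 1.05*g^2 + 0.77*g + 1.16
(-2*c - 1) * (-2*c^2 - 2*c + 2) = 4*c^3 + 6*c^2 - 2*c - 2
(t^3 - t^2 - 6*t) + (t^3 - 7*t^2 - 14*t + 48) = 2*t^3 - 8*t^2 - 20*t + 48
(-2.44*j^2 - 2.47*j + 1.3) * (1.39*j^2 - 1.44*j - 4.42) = -3.3916*j^4 + 0.0802999999999998*j^3 + 16.1486*j^2 + 9.0454*j - 5.746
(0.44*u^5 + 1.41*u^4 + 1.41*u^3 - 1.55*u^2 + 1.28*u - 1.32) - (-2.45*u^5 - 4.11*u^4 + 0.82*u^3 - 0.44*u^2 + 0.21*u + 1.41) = 2.89*u^5 + 5.52*u^4 + 0.59*u^3 - 1.11*u^2 + 1.07*u - 2.73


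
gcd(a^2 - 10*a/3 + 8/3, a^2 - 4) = a - 2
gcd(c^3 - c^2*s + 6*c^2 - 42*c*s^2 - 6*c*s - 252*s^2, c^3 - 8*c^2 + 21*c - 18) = 1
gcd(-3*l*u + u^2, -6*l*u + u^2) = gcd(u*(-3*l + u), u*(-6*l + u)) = u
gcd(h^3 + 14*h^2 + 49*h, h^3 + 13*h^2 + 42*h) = h^2 + 7*h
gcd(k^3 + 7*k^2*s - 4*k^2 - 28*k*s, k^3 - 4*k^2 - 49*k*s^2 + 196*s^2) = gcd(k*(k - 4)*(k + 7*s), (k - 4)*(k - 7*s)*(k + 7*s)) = k^2 + 7*k*s - 4*k - 28*s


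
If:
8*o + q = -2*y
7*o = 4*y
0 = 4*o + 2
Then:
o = -1/2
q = 23/4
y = -7/8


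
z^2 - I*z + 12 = (z - 4*I)*(z + 3*I)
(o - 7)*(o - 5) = o^2 - 12*o + 35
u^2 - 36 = (u - 6)*(u + 6)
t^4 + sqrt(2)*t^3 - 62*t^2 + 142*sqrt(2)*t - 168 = (t - 3*sqrt(2))*(t - 2*sqrt(2))*(t - sqrt(2))*(t + 7*sqrt(2))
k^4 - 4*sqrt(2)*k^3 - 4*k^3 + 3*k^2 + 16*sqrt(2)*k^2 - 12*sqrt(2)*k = k*(k - 3)*(k - 1)*(k - 4*sqrt(2))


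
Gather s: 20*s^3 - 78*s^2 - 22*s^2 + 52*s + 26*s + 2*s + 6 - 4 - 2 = 20*s^3 - 100*s^2 + 80*s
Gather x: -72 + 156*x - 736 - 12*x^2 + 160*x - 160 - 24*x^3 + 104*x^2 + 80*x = -24*x^3 + 92*x^2 + 396*x - 968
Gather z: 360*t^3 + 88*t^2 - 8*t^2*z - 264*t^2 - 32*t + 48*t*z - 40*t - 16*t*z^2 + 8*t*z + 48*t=360*t^3 - 176*t^2 - 16*t*z^2 - 24*t + z*(-8*t^2 + 56*t)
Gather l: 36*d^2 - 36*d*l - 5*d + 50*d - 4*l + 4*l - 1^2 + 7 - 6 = 36*d^2 - 36*d*l + 45*d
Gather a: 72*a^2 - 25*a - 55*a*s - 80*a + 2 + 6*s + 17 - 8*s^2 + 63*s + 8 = 72*a^2 + a*(-55*s - 105) - 8*s^2 + 69*s + 27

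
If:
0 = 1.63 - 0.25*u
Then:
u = 6.52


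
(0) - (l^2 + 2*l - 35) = -l^2 - 2*l + 35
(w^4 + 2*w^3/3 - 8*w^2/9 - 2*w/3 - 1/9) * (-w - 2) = -w^5 - 8*w^4/3 - 4*w^3/9 + 22*w^2/9 + 13*w/9 + 2/9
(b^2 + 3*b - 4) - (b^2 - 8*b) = 11*b - 4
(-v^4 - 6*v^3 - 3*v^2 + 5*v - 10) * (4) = -4*v^4 - 24*v^3 - 12*v^2 + 20*v - 40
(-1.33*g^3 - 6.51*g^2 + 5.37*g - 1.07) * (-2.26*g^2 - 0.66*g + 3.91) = 3.0058*g^5 + 15.5904*g^4 - 13.0399*g^3 - 26.5801*g^2 + 21.7029*g - 4.1837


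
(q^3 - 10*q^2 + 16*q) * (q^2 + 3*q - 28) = q^5 - 7*q^4 - 42*q^3 + 328*q^2 - 448*q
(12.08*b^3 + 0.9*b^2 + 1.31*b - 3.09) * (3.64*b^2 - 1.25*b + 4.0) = 43.9712*b^5 - 11.824*b^4 + 51.9634*b^3 - 9.2851*b^2 + 9.1025*b - 12.36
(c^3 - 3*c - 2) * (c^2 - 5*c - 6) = c^5 - 5*c^4 - 9*c^3 + 13*c^2 + 28*c + 12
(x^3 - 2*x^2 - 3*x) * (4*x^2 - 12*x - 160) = 4*x^5 - 20*x^4 - 148*x^3 + 356*x^2 + 480*x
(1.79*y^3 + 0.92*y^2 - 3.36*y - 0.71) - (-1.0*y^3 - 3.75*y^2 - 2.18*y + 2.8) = 2.79*y^3 + 4.67*y^2 - 1.18*y - 3.51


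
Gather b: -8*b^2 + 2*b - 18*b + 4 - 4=-8*b^2 - 16*b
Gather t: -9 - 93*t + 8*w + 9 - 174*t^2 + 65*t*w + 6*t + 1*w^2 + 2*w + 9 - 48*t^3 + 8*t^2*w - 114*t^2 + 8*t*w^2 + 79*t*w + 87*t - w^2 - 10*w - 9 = -48*t^3 + t^2*(8*w - 288) + t*(8*w^2 + 144*w)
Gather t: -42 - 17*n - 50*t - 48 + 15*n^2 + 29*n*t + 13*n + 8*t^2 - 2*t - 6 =15*n^2 - 4*n + 8*t^2 + t*(29*n - 52) - 96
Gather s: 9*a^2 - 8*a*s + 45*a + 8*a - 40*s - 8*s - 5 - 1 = 9*a^2 + 53*a + s*(-8*a - 48) - 6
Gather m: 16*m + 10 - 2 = 16*m + 8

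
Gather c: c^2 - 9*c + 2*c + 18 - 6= c^2 - 7*c + 12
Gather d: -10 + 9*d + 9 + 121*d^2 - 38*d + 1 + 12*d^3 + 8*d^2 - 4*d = 12*d^3 + 129*d^2 - 33*d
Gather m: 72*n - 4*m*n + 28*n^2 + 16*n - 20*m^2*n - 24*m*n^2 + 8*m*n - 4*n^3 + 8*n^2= -20*m^2*n + m*(-24*n^2 + 4*n) - 4*n^3 + 36*n^2 + 88*n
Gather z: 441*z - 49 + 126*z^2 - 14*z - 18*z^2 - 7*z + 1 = 108*z^2 + 420*z - 48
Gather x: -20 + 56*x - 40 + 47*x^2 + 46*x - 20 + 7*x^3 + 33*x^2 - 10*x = 7*x^3 + 80*x^2 + 92*x - 80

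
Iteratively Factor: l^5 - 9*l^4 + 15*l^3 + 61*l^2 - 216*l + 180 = (l - 2)*(l^4 - 7*l^3 + l^2 + 63*l - 90) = (l - 3)*(l - 2)*(l^3 - 4*l^2 - 11*l + 30) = (l - 3)*(l - 2)^2*(l^2 - 2*l - 15) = (l - 3)*(l - 2)^2*(l + 3)*(l - 5)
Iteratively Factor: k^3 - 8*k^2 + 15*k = (k)*(k^2 - 8*k + 15) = k*(k - 5)*(k - 3)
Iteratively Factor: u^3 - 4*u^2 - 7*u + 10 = (u - 5)*(u^2 + u - 2) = (u - 5)*(u + 2)*(u - 1)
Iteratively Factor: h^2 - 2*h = (h)*(h - 2)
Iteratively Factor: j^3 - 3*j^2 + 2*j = (j - 2)*(j^2 - j) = j*(j - 2)*(j - 1)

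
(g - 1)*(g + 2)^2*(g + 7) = g^4 + 10*g^3 + 21*g^2 - 4*g - 28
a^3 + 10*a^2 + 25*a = a*(a + 5)^2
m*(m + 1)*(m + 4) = m^3 + 5*m^2 + 4*m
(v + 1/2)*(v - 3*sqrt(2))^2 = v^3 - 6*sqrt(2)*v^2 + v^2/2 - 3*sqrt(2)*v + 18*v + 9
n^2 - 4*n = n*(n - 4)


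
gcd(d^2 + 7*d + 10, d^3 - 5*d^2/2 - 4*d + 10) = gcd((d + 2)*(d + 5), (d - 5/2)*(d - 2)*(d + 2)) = d + 2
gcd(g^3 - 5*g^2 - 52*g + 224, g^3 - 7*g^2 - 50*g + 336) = g^2 - g - 56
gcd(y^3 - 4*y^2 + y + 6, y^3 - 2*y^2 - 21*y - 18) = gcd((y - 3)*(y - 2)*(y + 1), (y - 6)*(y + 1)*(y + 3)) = y + 1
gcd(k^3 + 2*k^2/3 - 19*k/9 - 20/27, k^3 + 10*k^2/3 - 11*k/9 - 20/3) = k^2 + k/3 - 20/9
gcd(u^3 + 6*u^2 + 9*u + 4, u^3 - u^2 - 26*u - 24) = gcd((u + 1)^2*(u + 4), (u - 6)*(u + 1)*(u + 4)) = u^2 + 5*u + 4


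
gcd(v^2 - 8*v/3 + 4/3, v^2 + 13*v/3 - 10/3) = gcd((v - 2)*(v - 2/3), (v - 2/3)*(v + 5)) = v - 2/3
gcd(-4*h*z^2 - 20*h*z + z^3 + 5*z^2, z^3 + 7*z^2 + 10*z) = z^2 + 5*z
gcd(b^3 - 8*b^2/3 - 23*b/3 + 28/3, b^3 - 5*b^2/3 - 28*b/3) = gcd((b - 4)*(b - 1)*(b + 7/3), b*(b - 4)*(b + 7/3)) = b^2 - 5*b/3 - 28/3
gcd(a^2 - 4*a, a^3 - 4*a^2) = a^2 - 4*a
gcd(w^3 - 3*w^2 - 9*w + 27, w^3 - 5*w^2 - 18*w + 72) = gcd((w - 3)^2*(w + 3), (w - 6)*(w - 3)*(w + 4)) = w - 3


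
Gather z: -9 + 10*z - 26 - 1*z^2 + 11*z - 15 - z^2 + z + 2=-2*z^2 + 22*z - 48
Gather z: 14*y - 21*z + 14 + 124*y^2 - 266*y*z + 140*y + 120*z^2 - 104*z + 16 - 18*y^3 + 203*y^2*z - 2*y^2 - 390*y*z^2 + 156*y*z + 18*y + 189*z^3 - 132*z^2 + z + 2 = -18*y^3 + 122*y^2 + 172*y + 189*z^3 + z^2*(-390*y - 12) + z*(203*y^2 - 110*y - 124) + 32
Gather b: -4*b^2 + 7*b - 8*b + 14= -4*b^2 - b + 14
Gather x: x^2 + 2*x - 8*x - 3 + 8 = x^2 - 6*x + 5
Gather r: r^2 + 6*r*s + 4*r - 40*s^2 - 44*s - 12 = r^2 + r*(6*s + 4) - 40*s^2 - 44*s - 12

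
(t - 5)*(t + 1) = t^2 - 4*t - 5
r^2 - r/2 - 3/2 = (r - 3/2)*(r + 1)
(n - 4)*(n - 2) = n^2 - 6*n + 8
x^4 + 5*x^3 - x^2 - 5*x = x*(x - 1)*(x + 1)*(x + 5)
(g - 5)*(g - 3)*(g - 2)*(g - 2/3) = g^4 - 32*g^3/3 + 113*g^2/3 - 152*g/3 + 20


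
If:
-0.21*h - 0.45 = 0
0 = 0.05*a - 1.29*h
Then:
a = -55.29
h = -2.14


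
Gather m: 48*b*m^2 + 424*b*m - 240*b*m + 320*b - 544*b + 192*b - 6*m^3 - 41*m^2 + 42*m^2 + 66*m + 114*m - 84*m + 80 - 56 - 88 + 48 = -32*b - 6*m^3 + m^2*(48*b + 1) + m*(184*b + 96) - 16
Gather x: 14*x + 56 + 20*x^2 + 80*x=20*x^2 + 94*x + 56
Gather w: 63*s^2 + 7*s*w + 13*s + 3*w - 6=63*s^2 + 13*s + w*(7*s + 3) - 6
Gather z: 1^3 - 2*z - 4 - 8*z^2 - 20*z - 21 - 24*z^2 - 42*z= -32*z^2 - 64*z - 24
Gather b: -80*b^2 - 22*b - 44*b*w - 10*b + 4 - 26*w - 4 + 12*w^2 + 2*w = -80*b^2 + b*(-44*w - 32) + 12*w^2 - 24*w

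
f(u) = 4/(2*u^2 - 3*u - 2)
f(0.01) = -1.97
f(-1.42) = 0.64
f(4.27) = 0.18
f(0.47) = -1.35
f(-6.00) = 0.05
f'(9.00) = -0.00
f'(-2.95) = 0.10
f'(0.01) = 2.87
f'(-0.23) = 10.81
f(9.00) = 0.03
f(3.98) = 0.23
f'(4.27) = -0.12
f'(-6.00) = 0.01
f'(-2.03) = 0.29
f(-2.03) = 0.32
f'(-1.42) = 0.88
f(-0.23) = -3.32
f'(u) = 4*(3 - 4*u)/(2*u^2 - 3*u - 2)^2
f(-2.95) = 0.16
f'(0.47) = 0.51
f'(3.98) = -0.16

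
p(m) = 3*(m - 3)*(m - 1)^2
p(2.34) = -3.56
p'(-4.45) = 332.72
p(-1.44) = -79.30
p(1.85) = -2.49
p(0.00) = -9.00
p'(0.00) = 21.00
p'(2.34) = 0.08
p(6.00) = 225.00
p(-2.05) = -140.93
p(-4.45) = -663.85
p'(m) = 3*(m - 3)*(2*m - 2) + 3*(m - 1)^2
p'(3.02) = 12.48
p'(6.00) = 165.00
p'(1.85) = -3.70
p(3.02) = 0.24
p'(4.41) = 63.73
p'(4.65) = 76.10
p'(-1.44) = 82.86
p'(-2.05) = 120.32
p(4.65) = 65.95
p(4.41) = 49.19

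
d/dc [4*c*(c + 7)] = 8*c + 28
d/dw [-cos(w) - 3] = sin(w)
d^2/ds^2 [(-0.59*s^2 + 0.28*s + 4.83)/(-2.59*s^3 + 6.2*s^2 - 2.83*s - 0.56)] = (7.915558*s^6 - 11.269608*s^5 - 387.771174*s^4 + 1232.264448*s^3 - 1309.241682*s^2 + 544.682712*s - 109.647958)/(17.373979*s^9 - 124.77066*s^8 + 355.630569*s^7 - 499.723232*s^6 + 334.629873*s^5 - 59.758548*s^4 - 33.852701*s^3 + 7.621992*s^2 + 2.662464*s + 0.175616)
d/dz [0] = 0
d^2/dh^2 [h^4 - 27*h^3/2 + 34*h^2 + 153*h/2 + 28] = 12*h^2 - 81*h + 68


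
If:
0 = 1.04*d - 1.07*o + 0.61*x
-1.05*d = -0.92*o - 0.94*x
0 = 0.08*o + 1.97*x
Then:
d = 0.00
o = 0.00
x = 0.00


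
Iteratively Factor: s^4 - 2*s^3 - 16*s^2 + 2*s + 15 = (s + 3)*(s^3 - 5*s^2 - s + 5) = (s - 1)*(s + 3)*(s^2 - 4*s - 5) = (s - 5)*(s - 1)*(s + 3)*(s + 1)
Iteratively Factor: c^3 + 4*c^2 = (c)*(c^2 + 4*c) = c^2*(c + 4)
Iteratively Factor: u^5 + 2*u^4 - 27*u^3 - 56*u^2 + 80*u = (u - 1)*(u^4 + 3*u^3 - 24*u^2 - 80*u) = (u - 1)*(u + 4)*(u^3 - u^2 - 20*u) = u*(u - 1)*(u + 4)*(u^2 - u - 20) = u*(u - 1)*(u + 4)^2*(u - 5)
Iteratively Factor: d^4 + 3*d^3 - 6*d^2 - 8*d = (d - 2)*(d^3 + 5*d^2 + 4*d) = (d - 2)*(d + 4)*(d^2 + d) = d*(d - 2)*(d + 4)*(d + 1)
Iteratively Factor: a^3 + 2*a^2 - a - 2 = (a + 1)*(a^2 + a - 2) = (a - 1)*(a + 1)*(a + 2)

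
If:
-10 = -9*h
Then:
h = 10/9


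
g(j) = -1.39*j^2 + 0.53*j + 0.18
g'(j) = 0.53 - 2.78*j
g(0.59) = 0.01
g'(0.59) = -1.11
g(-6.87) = -69.06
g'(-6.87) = 19.63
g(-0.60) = -0.64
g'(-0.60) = 2.20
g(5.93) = -45.56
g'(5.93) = -15.96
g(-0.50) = -0.43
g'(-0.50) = 1.92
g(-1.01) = -1.77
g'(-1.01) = 3.34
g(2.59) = -7.77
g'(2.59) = -6.67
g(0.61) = -0.01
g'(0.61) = -1.17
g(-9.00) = -117.18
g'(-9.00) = 25.55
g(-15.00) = -320.52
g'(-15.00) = 42.23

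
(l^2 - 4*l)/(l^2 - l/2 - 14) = 2*l/(2*l + 7)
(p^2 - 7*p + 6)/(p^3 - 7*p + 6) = (p - 6)/(p^2 + p - 6)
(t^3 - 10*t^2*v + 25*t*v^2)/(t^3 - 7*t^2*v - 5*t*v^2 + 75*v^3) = t/(t + 3*v)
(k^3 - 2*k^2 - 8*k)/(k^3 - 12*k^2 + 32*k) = (k + 2)/(k - 8)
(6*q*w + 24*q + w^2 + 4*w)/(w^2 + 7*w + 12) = (6*q + w)/(w + 3)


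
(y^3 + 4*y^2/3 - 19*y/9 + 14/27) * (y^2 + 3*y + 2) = y^5 + 13*y^4/3 + 35*y^3/9 - 85*y^2/27 - 8*y/3 + 28/27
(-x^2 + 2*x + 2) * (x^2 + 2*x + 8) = -x^4 - 2*x^2 + 20*x + 16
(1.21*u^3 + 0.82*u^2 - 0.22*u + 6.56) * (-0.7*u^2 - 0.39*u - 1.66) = -0.847*u^5 - 1.0459*u^4 - 2.1744*u^3 - 5.8674*u^2 - 2.1932*u - 10.8896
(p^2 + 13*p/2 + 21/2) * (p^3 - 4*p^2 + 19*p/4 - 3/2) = p^5 + 5*p^4/2 - 43*p^3/4 - 101*p^2/8 + 321*p/8 - 63/4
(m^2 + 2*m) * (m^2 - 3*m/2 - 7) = m^4 + m^3/2 - 10*m^2 - 14*m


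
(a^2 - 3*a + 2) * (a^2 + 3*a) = a^4 - 7*a^2 + 6*a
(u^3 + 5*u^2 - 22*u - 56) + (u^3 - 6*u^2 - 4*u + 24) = 2*u^3 - u^2 - 26*u - 32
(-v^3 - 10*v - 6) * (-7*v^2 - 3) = 7*v^5 + 73*v^3 + 42*v^2 + 30*v + 18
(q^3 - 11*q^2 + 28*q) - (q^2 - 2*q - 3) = q^3 - 12*q^2 + 30*q + 3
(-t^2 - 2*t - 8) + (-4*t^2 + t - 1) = -5*t^2 - t - 9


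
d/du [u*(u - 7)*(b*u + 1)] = 3*b*u^2 - 14*b*u + 2*u - 7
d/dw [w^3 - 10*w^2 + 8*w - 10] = 3*w^2 - 20*w + 8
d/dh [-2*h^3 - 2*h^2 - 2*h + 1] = -6*h^2 - 4*h - 2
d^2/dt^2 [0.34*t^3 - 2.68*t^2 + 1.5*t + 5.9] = 2.04*t - 5.36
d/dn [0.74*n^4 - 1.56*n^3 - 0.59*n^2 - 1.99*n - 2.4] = 2.96*n^3 - 4.68*n^2 - 1.18*n - 1.99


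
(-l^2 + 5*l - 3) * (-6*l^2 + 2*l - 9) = 6*l^4 - 32*l^3 + 37*l^2 - 51*l + 27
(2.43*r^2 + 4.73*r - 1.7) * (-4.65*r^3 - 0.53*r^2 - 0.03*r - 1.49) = -11.2995*r^5 - 23.2824*r^4 + 5.3252*r^3 - 2.8616*r^2 - 6.9967*r + 2.533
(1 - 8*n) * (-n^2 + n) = 8*n^3 - 9*n^2 + n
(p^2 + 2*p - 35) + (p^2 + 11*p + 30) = 2*p^2 + 13*p - 5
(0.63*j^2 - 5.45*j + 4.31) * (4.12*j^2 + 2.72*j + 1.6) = 2.5956*j^4 - 20.7404*j^3 + 3.94119999999999*j^2 + 3.0032*j + 6.896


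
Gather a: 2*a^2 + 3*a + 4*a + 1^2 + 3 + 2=2*a^2 + 7*a + 6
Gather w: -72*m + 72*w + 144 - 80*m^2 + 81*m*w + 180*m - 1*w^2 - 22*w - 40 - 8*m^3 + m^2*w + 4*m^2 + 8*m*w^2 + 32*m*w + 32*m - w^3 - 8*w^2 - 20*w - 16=-8*m^3 - 76*m^2 + 140*m - w^3 + w^2*(8*m - 9) + w*(m^2 + 113*m + 30) + 88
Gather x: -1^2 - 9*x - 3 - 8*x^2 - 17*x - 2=-8*x^2 - 26*x - 6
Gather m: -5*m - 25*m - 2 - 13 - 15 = -30*m - 30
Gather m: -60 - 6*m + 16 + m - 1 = -5*m - 45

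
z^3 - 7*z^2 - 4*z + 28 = (z - 7)*(z - 2)*(z + 2)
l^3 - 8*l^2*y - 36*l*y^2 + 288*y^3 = (l - 8*y)*(l - 6*y)*(l + 6*y)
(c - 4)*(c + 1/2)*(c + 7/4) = c^3 - 7*c^2/4 - 65*c/8 - 7/2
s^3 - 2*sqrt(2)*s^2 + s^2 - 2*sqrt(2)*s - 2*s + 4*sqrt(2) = (s - 1)*(s + 2)*(s - 2*sqrt(2))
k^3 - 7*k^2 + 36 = (k - 6)*(k - 3)*(k + 2)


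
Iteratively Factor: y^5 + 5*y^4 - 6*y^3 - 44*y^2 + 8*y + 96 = (y + 4)*(y^4 + y^3 - 10*y^2 - 4*y + 24) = (y + 3)*(y + 4)*(y^3 - 2*y^2 - 4*y + 8) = (y - 2)*(y + 3)*(y + 4)*(y^2 - 4) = (y - 2)^2*(y + 3)*(y + 4)*(y + 2)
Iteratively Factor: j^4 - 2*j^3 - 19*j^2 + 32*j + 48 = (j - 3)*(j^3 + j^2 - 16*j - 16) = (j - 3)*(j + 4)*(j^2 - 3*j - 4) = (j - 3)*(j + 1)*(j + 4)*(j - 4)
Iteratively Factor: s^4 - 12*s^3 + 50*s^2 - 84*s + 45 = (s - 3)*(s^3 - 9*s^2 + 23*s - 15) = (s - 3)*(s - 1)*(s^2 - 8*s + 15) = (s - 5)*(s - 3)*(s - 1)*(s - 3)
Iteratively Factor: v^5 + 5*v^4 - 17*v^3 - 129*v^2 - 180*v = (v + 4)*(v^4 + v^3 - 21*v^2 - 45*v) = (v + 3)*(v + 4)*(v^3 - 2*v^2 - 15*v) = v*(v + 3)*(v + 4)*(v^2 - 2*v - 15) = v*(v - 5)*(v + 3)*(v + 4)*(v + 3)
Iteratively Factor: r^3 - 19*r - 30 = (r - 5)*(r^2 + 5*r + 6) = (r - 5)*(r + 3)*(r + 2)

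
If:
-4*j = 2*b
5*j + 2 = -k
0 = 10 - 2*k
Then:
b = 14/5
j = -7/5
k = 5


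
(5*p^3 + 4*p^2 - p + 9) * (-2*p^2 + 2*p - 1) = -10*p^5 + 2*p^4 + 5*p^3 - 24*p^2 + 19*p - 9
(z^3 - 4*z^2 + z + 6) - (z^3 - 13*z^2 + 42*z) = 9*z^2 - 41*z + 6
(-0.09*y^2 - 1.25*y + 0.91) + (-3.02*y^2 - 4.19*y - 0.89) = -3.11*y^2 - 5.44*y + 0.02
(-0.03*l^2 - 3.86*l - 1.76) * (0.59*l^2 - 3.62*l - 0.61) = -0.0177*l^4 - 2.1688*l^3 + 12.9531*l^2 + 8.7258*l + 1.0736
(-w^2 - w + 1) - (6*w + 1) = -w^2 - 7*w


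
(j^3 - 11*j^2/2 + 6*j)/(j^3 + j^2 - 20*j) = (j - 3/2)/(j + 5)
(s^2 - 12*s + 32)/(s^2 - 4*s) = (s - 8)/s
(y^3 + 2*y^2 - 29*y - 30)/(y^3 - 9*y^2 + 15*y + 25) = (y + 6)/(y - 5)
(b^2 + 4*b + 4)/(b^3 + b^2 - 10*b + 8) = (b^2 + 4*b + 4)/(b^3 + b^2 - 10*b + 8)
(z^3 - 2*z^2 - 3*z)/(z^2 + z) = z - 3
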